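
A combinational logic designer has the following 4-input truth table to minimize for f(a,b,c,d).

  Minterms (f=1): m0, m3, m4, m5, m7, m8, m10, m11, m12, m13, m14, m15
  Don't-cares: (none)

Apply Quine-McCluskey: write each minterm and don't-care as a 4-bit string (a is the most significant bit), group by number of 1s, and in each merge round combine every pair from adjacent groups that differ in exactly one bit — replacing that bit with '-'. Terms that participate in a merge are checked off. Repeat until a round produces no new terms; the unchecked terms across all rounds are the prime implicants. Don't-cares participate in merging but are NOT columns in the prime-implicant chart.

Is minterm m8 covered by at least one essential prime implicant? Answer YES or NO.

YES

size-2^0 implicants → 0000(✓)  0011(✓)  0100(✓)  0101(✓)  0111(✓)  1000(✓)  1010(✓)  1011(✓)  1100(✓)  1101(✓)  1110(✓)  1111(✓)
size-2^1 implicants → -000(✓)  -011(✓)  -100(✓)  -101(✓)  -111(✓)  0-00(✓)  0-11(✓)  01-1(✓)  010-(✓)  1-00(✓)  1-10(✓)  1-11(✓)  10-0(✓)  101-(✓)  11-0(✓)  11-1(✓)  110-(✓)  111-(✓)
size-2^2 implicants → --00  --11  -1-1  -10-  1--0  1-1-  11--
Unchecked terms (primes): --00, --11, -1-1, -10-, 1--0, 1-1-, 11--
Minterm coverage:
  m0 ⊆ --00 [E]
  m3 ⊆ --11 [E]
  m4 ⊆ --00,-10-
  m5 ⊆ -1-1,-10-
  m7 ⊆ --11,-1-1
  m8 ⊆ --00,1--0
  m10 ⊆ 1--0,1-1-
  m11 ⊆ --11,1-1-
  m12 ⊆ --00,-10-,1--0,11--
  m13 ⊆ -1-1,-10-,11--
  m14 ⊆ 1--0,1-1-,11--
  m15 ⊆ --11,-1-1,1-1-,11--
E = {--00, --11}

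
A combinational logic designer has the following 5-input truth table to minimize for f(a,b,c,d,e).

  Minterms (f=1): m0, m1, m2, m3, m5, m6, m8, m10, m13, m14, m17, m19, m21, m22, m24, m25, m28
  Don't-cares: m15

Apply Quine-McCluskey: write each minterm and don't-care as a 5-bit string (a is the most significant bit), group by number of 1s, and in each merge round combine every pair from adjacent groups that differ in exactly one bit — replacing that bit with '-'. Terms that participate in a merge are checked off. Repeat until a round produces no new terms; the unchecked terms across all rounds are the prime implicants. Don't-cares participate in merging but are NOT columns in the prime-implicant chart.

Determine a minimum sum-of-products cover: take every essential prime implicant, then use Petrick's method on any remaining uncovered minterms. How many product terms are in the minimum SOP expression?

[col 0] 00000*, 00001*, 00010*, 00011*, 00101*, 00110*, 01000*, 01010*, 01101*, 01110*, 01111*, 10001*, 10011*, 10101*, 10110*, 11000*, 11001*, 11100*
[col 1] -0001*, -0011*, -0101*, -0110, -1000, 0-000*, 0-010*, 0-101, 0-110*, 00-01*, 00-10*, 000-0*, 000-1*, 0000-*, 0001-*, 01-10*, 010-0*, 011-1, 0111-, 1-001, 10-01*, 100-1*, 11-00, 1100-
[col 2] -0-01, -00-1, 0--10, 0-0-0, 000--
Prime implicants: -0-01, -00-1, -0110, -1000, 0--10, 0-0-0, 0-101, 000--, 011-1, 0111-, 1-001, 11-00, 1100-
PI chart (minterm → PIs covering it):
  0 | 0-0-0,000--
  1 | -0-01,-00-1,000--
  2 | 0--10,0-0-0,000--
  3 | -00-1,000--
  5 | -0-01,0-101
  6 | -0110,0--10
  8 | -1000,0-0-0
  10 | 0--10,0-0-0
  13 | 0-101,011-1
  14 | 0--10,0111-
  17 | -0-01,-00-1,1-001
  19 | -00-1  (sole → essential)
  21 | -0-01  (sole → essential)
  22 | -0110  (sole → essential)
  24 | -1000,11-00,1100-
  25 | 1-001,1100-
  28 | 11-00  (sole → essential)
Essential prime implicants: -0-01, -00-1, -0110, 11-00
Petrick residual → 0--10, 0-0-0, 0-101, 1-001
Minimum SOP uses 8 PIs: b'd'e + b'c'e + b'cde' + a'de' + a'c'e' + a'cd'e + ac'd'e + abd'e'

8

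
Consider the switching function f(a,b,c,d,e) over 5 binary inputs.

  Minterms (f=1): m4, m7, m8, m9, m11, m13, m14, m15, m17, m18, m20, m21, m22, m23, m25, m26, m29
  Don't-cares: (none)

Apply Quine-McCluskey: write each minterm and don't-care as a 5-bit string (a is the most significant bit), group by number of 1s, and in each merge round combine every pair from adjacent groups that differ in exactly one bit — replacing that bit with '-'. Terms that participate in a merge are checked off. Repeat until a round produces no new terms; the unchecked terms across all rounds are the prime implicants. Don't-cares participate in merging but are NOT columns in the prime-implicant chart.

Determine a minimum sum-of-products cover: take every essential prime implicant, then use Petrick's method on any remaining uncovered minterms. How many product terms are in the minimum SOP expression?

Round 0: 00100✓ 00111✓ 01000✓ 01001✓ 01011✓ 01101✓ 01110✓ 01111✓ 10001✓ 10010✓ 10100✓ 10101✓ 10110✓ 10111✓ 11001✓ 11010✓ 11101✓
Round 1: -0100 -0111 -1001✓ -1101✓ 0-111 01-01✓ 01-11✓ 010-1✓ 0100- 011-1✓ 0111- 1-001✓ 1-010 1-101✓ 10-01✓ 10-10 101-0✓ 101-1✓ 1010-✓ 1011-✓ 11-01✓
Round 2: -1-01 01--1 1--01 101--
PIs = {-0100, -0111, -1-01, 0-111, 01--1, 0100-, 0111-, 1--01, 1-010, 10-10, 101--}
Coverage chart:
  m4: -0100 ←essential
  m7: -0111,0-111
  m8: 0100- ←essential
  m9: -1-01,01--1,0100-
  m11: 01--1 ←essential
  m13: -1-01,01--1
  m14: 0111- ←essential
  m15: 0-111,01--1,0111-
  m17: 1--01 ←essential
  m18: 1-010,10-10
  m20: -0100,101--
  m21: 1--01,101--
  m22: 10-10,101--
  m23: -0111,101--
  m25: -1-01,1--01
  m26: 1-010 ←essential
  m29: -1-01,1--01
Essential: -0100, 01--1, 0100-, 0111-, 1--01, 1-010
Petrick residual → -0111, 10-10
Min cover (8 terms): b'cd'e' + b'cde + a'be + a'bc'd' + a'bcd + ad'e + ac'de' + ab'de'

8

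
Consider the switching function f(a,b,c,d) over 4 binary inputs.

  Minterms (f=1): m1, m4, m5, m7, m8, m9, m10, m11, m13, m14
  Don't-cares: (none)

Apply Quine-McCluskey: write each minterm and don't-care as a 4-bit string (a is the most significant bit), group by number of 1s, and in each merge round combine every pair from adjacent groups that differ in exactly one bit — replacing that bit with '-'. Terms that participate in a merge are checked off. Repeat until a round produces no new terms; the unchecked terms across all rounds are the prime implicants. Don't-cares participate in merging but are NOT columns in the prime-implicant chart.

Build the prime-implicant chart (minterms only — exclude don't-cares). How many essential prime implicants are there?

5

size-2^0 implicants → 0001(✓)  0100(✓)  0101(✓)  0111(✓)  1000(✓)  1001(✓)  1010(✓)  1011(✓)  1101(✓)  1110(✓)
size-2^1 implicants → -001(✓)  -101(✓)  0-01(✓)  01-1  010-  1-01(✓)  1-10  10-0(✓)  10-1(✓)  100-(✓)  101-(✓)
size-2^2 implicants → --01  10--
Unchecked terms (primes): --01, 01-1, 010-, 1-10, 10--
Minterm coverage:
  m1 ⊆ --01 [E]
  m4 ⊆ 010- [E]
  m5 ⊆ --01,01-1,010-
  m7 ⊆ 01-1 [E]
  m8 ⊆ 10-- [E]
  m9 ⊆ --01,10--
  m10 ⊆ 1-10,10--
  m11 ⊆ 10-- [E]
  m13 ⊆ --01 [E]
  m14 ⊆ 1-10 [E]
E = {--01, 01-1, 010-, 1-10, 10--}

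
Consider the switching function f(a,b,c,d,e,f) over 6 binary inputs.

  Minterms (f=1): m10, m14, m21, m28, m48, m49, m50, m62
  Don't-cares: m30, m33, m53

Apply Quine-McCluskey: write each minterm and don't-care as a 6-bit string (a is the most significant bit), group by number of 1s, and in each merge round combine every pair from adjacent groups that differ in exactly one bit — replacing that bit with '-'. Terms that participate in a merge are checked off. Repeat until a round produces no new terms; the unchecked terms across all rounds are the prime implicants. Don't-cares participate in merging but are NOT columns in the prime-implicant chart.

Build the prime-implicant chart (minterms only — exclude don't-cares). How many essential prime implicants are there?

Round 0: 001010✓ 001110✓ 010101✓ 011100✓ 011110✓ 100001✓ 110000✓ 110001✓ 110010✓ 110101✓ 111110✓
Round 1: -10101 -11110 0-1110 001-10 0111-0 1-0001 110-01 1100-0 11000-
PIs = {-10101, -11110, 0-1110, 001-10, 0111-0, 1-0001, 110-01, 1100-0, 11000-}
Coverage chart:
  m10: 001-10 ←essential
  m14: 0-1110,001-10
  m21: -10101 ←essential
  m28: 0111-0 ←essential
  m48: 1100-0,11000-
  m49: 1-0001,110-01,11000-
  m50: 1100-0 ←essential
  m62: -11110 ←essential
Essential: -10101, -11110, 001-10, 0111-0, 1100-0

5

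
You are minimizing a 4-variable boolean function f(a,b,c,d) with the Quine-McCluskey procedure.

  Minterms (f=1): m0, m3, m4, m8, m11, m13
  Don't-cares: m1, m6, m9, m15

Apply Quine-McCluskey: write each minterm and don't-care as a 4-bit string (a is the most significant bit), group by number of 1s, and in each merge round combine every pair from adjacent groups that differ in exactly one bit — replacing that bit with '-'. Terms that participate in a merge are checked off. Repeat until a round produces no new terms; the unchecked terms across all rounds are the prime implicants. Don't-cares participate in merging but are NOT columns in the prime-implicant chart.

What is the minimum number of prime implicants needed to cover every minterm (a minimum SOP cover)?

4

[col 0] 0000*, 0001*, 0011*, 0100*, 0110*, 1000*, 1001*, 1011*, 1101*, 1111*
[col 1] -000*, -001*, -011*, 0-00, 00-1*, 000-*, 01-0, 1-01*, 1-11*, 10-1*, 100-*, 11-1*
[col 2] -0-1, -00-, 1--1
Prime implicants: -0-1, -00-, 0-00, 01-0, 1--1
PI chart (minterm → PIs covering it):
  0 | -00-,0-00
  3 | -0-1  (sole → essential)
  4 | 0-00,01-0
  8 | -00-  (sole → essential)
  11 | -0-1,1--1
  13 | 1--1  (sole → essential)
Essential prime implicants: -0-1, -00-, 1--1
Petrick residual → 0-00
Minimum SOP uses 4 PIs: b'd + b'c' + a'c'd' + ad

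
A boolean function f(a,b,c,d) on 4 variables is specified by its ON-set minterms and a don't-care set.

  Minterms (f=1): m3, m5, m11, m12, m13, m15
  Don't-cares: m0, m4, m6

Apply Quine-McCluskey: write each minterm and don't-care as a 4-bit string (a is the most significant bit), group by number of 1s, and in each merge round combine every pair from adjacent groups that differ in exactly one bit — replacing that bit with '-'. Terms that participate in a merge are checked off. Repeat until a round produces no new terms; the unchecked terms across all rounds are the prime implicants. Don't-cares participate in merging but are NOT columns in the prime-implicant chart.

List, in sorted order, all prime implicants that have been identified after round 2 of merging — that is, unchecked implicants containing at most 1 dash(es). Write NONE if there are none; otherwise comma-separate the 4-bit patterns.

[col 0] 0000*, 0011*, 0100*, 0101*, 0110*, 1011*, 1100*, 1101*, 1111*
[col 1] -011, -100*, -101*, 0-00, 01-0, 010-*, 1-11, 11-1, 110-*
[col 2] -10-
Prime implicants: -011, -10-, 0-00, 01-0, 1-11, 11-1

-011, 0-00, 01-0, 1-11, 11-1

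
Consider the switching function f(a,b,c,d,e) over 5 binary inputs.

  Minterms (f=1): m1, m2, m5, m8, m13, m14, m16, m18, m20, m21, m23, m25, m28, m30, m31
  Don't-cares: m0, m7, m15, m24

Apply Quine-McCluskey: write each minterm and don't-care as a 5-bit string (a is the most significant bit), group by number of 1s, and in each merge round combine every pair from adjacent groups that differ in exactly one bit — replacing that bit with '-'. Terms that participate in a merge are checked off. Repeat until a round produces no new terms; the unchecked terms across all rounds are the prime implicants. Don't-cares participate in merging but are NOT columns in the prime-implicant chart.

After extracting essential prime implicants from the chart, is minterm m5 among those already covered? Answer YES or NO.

Round 0: 00000✓ 00001✓ 00010✓ 00101✓ 00111✓ 01000✓ 01101✓ 01110✓ 01111✓ 10000✓ 10010✓ 10100✓ 10101✓ 10111✓ 11000✓ 11001✓ 11100✓ 11110✓ 11111✓
Round 1: -0000✓ -0010✓ -0101✓ -0111✓ -1000✓ -1110✓ -1111✓ 0-000✓ 0-101✓ 0-111✓ 00-01 000-0✓ 0000- 001-1✓ 011-1✓ 0111-✓ 1-000✓ 1-100✓ 1-111✓ 10-00✓ 100-0✓ 101-1✓ 1010- 11-00✓ 1100- 111-0 1111-✓
Round 2: --000 --111 -00-0 -01-1 -111- 0-1-1 1--00
PIs = {--000, --111, -00-0, -01-1, -111-, 0-1-1, 00-01, 0000-, 1--00, 1010-, 1100-, 111-0}
Coverage chart:
  m1: 00-01,0000-
  m2: -00-0 ←essential
  m5: -01-1,0-1-1,00-01
  m8: --000 ←essential
  m13: 0-1-1 ←essential
  m14: -111- ←essential
  m16: --000,-00-0,1--00
  m18: -00-0 ←essential
  m20: 1--00,1010-
  m21: -01-1,1010-
  m23: --111,-01-1
  m25: 1100- ←essential
  m28: 1--00,111-0
  m30: -111-,111-0
  m31: --111,-111-
Essential: --000, -00-0, -111-, 0-1-1, 1100-

YES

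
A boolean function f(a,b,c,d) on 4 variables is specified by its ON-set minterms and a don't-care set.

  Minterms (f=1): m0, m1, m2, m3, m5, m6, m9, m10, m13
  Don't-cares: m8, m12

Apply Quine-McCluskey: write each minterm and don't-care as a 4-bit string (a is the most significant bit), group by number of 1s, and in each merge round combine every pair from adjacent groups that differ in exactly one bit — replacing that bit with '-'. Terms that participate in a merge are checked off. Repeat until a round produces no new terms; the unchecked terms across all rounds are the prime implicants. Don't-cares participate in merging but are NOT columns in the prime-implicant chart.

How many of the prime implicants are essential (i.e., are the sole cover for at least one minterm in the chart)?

4

size-2^0 implicants → 0000(✓)  0001(✓)  0010(✓)  0011(✓)  0101(✓)  0110(✓)  1000(✓)  1001(✓)  1010(✓)  1100(✓)  1101(✓)
size-2^1 implicants → -000(✓)  -001(✓)  -010(✓)  -101(✓)  0-01(✓)  0-10  00-0(✓)  00-1(✓)  000-(✓)  001-(✓)  1-00(✓)  1-01(✓)  10-0(✓)  100-(✓)  110-(✓)
size-2^2 implicants → --01  -0-0  -00-  00--  1-0-
Unchecked terms (primes): --01, -0-0, -00-, 0-10, 00--, 1-0-
Minterm coverage:
  m0 ⊆ -0-0,-00-,00--
  m1 ⊆ --01,-00-,00--
  m2 ⊆ -0-0,0-10,00--
  m3 ⊆ 00-- [E]
  m5 ⊆ --01 [E]
  m6 ⊆ 0-10 [E]
  m9 ⊆ --01,-00-,1-0-
  m10 ⊆ -0-0 [E]
  m13 ⊆ --01,1-0-
E = {--01, -0-0, 0-10, 00--}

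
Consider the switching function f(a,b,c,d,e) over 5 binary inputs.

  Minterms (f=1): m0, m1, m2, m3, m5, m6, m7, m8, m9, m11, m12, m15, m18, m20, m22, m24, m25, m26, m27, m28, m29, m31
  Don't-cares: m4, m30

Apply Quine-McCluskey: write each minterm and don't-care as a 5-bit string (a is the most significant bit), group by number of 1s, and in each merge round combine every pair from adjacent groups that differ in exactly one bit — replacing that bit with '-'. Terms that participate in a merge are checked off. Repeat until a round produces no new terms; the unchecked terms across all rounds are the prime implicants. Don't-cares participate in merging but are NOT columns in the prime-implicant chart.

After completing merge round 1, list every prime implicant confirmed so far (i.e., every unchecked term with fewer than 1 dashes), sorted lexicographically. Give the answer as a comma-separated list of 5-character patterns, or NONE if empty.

[col 0] 00000*, 00001*, 00010*, 00011*, 00100*, 00101*, 00110*, 00111*, 01000*, 01001*, 01011*, 01100*, 01111*, 10010*, 10100*, 10110*, 11000*, 11001*, 11010*, 11011*, 11100*, 11101*, 11110*, 11111*
[col 1] -0010*, -0100*, -0110*, -1000*, -1001*, -1011*, -1100*, -1111*, 0-000*, 0-001*, 0-011*, 0-100*, 0-111*, 00-00*, 00-01*, 00-10*, 00-11*, 000-0*, 000-1*, 0000-*, 0001-*, 001-0*, 001-1*, 0010-*, 0011-*, 01-00*, 01-11*, 010-1*, 0100-*, 1-010*, 1-100*, 1-110*, 10-10*, 101-0*, 11-00*, 11-01*, 11-10*, 11-11*, 110-0*, 110-1*, 1100-*, 1101-*, 111-0*, 111-1*, 1110-*, 1111-*
[col 2] --100, -0-10, -01-0, -1-00, -1-11, -10-1, -100-, 0--00, 0--11, 0-0-1, 0-00-, 00--0*, 00--1*, 00-0-*, 00-1-*, 000--*, 001--*, 1--10, 1-1-0, 11--0*, 11--1*, 11-0-*, 11-1-*, 110--*, 111--*
[col 3] 00---, 11---
Prime implicants: --100, -0-10, -01-0, -1-00, -1-11, -10-1, -100-, 0--00, 0--11, 0-0-1, 0-00-, 00---, 1--10, 1-1-0, 11---

NONE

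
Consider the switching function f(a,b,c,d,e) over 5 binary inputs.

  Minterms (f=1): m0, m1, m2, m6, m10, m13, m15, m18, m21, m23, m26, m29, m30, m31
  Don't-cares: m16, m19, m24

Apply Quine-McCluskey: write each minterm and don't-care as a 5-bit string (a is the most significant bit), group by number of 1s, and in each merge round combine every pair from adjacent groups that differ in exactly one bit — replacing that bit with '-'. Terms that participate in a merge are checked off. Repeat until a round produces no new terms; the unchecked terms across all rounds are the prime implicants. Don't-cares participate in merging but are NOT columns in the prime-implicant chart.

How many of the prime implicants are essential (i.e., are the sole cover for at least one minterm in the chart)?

Round 0: 00000✓ 00001✓ 00010✓ 00110✓ 01010✓ 01101✓ 01111✓ 10000✓ 10010✓ 10011✓ 10101✓ 10111✓ 11000✓ 11010✓ 11101✓ 11110✓ 11111✓
Round 1: -0000✓ -0010✓ -1010✓ -1101✓ -1111✓ 0-010✓ 00-10 000-0✓ 0000- 011-1✓ 1-000✓ 1-010✓ 1-101✓ 1-111✓ 10-11 100-0✓ 1001- 101-1✓ 11-10 110-0✓ 111-1✓ 1111-
Round 2: --010 -00-0 -11-1 1-0-0 1-1-1
PIs = {--010, -00-0, -11-1, 00-10, 0000-, 1-0-0, 1-1-1, 10-11, 1001-, 11-10, 1111-}
Coverage chart:
  m0: -00-0,0000-
  m1: 0000- ←essential
  m2: --010,-00-0,00-10
  m6: 00-10 ←essential
  m10: --010 ←essential
  m13: -11-1 ←essential
  m15: -11-1 ←essential
  m18: --010,-00-0,1-0-0,1001-
  m21: 1-1-1 ←essential
  m23: 1-1-1,10-11
  m26: --010,1-0-0,11-10
  m29: -11-1,1-1-1
  m30: 11-10,1111-
  m31: -11-1,1-1-1,1111-
Essential: --010, -11-1, 00-10, 0000-, 1-1-1

5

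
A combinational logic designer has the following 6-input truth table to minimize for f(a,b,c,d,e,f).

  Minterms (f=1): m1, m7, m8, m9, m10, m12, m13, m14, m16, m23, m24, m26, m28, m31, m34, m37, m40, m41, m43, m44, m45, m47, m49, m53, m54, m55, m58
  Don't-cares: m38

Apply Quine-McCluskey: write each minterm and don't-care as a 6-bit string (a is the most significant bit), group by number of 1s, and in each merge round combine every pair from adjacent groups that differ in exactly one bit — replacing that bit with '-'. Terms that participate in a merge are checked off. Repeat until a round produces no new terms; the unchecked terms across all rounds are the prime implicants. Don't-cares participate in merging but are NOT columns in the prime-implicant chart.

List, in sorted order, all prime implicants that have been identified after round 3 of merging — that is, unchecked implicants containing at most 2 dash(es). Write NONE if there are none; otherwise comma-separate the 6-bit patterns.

Round 0: 000001✓ 000111✓ 001000✓ 001001✓ 001010✓ 001100✓ 001101✓ 001110✓ 010000✓ 010111✓ 011000✓ 011010✓ 011100✓ 011111✓ 100010✓ 100101✓ 100110✓ 101000✓ 101001✓ 101011✓ 101100✓ 101101✓ 101111✓ 110001✓ 110101✓ 110110✓ 110111✓ 111010✓
Round 1: -01000✓ -01001✓ -01100✓ -01101✓ -10111 -11010 0-0111 0-1000✓ 0-1010✓ 0-1100✓ 00-001 001-00✓ 001-01✓ 001-10✓ 0010-0✓ 00100-✓ 0011-0✓ 00110-✓ 01-000 01-111 011-00✓ 0110-0✓ 1-0101 1-0110 10-101 100-10 101-00✓ 101-01✓ 101-11✓ 1010-1✓ 10100-✓ 1011-1✓ 10110-✓ 110-01 1101-1 11011-
Round 2: -01-00✓ -01-01✓ -0100-✓ -0110-✓ 0-1-00 0-10-0 001--0 001-0-✓ 101--1 101-0-✓
Round 3: -01-0-
PIs = {-01-0-, -10111, -11010, 0-0111, 0-1-00, 0-10-0, 00-001, 001--0, 01-000, 01-111, 1-0101, 1-0110, 10-101, 100-10, 101--1, 110-01, 1101-1, 11011-}

-10111, -11010, 0-0111, 0-1-00, 0-10-0, 00-001, 001--0, 01-000, 01-111, 1-0101, 1-0110, 10-101, 100-10, 101--1, 110-01, 1101-1, 11011-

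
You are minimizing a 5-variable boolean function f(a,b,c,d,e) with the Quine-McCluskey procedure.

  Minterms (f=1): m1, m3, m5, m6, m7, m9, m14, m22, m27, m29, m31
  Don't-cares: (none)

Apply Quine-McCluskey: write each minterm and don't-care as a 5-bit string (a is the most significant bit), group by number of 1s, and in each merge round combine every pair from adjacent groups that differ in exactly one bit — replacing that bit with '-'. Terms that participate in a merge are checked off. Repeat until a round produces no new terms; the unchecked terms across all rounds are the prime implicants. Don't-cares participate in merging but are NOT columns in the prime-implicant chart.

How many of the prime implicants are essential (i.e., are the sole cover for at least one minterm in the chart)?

size-2^0 implicants → 00001(✓)  00011(✓)  00101(✓)  00110(✓)  00111(✓)  01001(✓)  01110(✓)  10110(✓)  11011(✓)  11101(✓)  11111(✓)
size-2^1 implicants → -0110  0-001  0-110  00-01(✓)  00-11(✓)  000-1(✓)  001-1(✓)  0011-  11-11  111-1
size-2^2 implicants → 00--1
Unchecked terms (primes): -0110, 0-001, 0-110, 00--1, 0011-, 11-11, 111-1
Minterm coverage:
  m1 ⊆ 0-001,00--1
  m3 ⊆ 00--1 [E]
  m5 ⊆ 00--1 [E]
  m6 ⊆ -0110,0-110,0011-
  m7 ⊆ 00--1,0011-
  m9 ⊆ 0-001 [E]
  m14 ⊆ 0-110 [E]
  m22 ⊆ -0110 [E]
  m27 ⊆ 11-11 [E]
  m29 ⊆ 111-1 [E]
  m31 ⊆ 11-11,111-1
E = {-0110, 0-001, 0-110, 00--1, 11-11, 111-1}

6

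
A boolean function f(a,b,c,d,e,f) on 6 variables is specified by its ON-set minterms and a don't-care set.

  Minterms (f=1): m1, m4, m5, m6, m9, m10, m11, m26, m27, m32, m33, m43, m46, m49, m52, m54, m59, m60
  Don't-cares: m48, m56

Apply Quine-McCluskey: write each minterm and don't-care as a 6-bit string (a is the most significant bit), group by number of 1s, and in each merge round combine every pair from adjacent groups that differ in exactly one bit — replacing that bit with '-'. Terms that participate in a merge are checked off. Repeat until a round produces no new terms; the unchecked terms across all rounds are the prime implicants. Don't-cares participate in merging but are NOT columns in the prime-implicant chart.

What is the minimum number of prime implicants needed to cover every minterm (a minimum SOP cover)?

9

Round 0: 000001✓ 000100✓ 000101✓ 000110✓ 001001✓ 001010✓ 001011✓ 011010✓ 011011✓ 100000✓ 100001✓ 101011✓ 101110 110000✓ 110001✓ 110100✓ 110110✓ 111000✓ 111011✓ 111100✓
Round 1: -00001 -01011✓ -11011✓ 0-1010✓ 0-1011✓ 00-001 000-01 0001-0 00010- 0010-1 00101-✓ 01101-✓ 1-0000✓ 1-0001✓ 1-1011✓ 10000-✓ 11-000✓ 11-100✓ 110-00✓ 11000-✓ 1101-0 111-00✓
Round 2: --1011 0-101- 1-000- 11--00
PIs = {--1011, -00001, 0-101-, 00-001, 000-01, 0001-0, 00010-, 0010-1, 1-000-, 101110, 11--00, 1101-0}
Coverage chart:
  m1: -00001,00-001,000-01
  m4: 0001-0,00010-
  m5: 000-01,00010-
  m6: 0001-0 ←essential
  m9: 00-001,0010-1
  m10: 0-101- ←essential
  m11: --1011,0-101-,0010-1
  m26: 0-101- ←essential
  m27: --1011,0-101-
  m32: 1-000- ←essential
  m33: -00001,1-000-
  m43: --1011 ←essential
  m46: 101110 ←essential
  m49: 1-000- ←essential
  m52: 11--00,1101-0
  m54: 1101-0 ←essential
  m59: --1011 ←essential
  m60: 11--00 ←essential
Essential: --1011, 0-101-, 0001-0, 1-000-, 101110, 11--00, 1101-0
Petrick residual → 00-001, 000-01
Min cover (9 terms): cd'ef + a'cd'e + a'b'd'e'f + a'b'c'e'f + a'b'c'df' + ac'd'e' + ab'cdef' + abe'f' + abc'df'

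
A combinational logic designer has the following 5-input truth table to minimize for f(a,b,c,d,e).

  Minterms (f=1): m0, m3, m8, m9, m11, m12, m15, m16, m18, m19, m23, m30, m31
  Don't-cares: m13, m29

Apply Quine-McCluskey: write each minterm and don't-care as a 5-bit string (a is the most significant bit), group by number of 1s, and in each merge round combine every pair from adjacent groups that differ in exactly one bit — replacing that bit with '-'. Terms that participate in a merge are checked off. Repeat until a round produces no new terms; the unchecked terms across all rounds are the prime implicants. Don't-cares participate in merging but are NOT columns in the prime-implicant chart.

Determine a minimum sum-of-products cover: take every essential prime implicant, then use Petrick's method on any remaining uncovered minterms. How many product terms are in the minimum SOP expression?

Round 0: 00000✓ 00011✓ 01000✓ 01001✓ 01011✓ 01100✓ 01101✓ 01111✓ 10000✓ 10010✓ 10011✓ 10111✓ 11101✓ 11110✓ 11111✓
Round 1: -0000 -0011 -1101✓ -1111✓ 0-000 0-011 01-00✓ 01-01✓ 01-11✓ 010-1✓ 0100-✓ 011-1✓ 0110-✓ 1-111 10-11 100-0 1001- 111-1✓ 1111-
Round 2: -11-1 01--1 01-0-
PIs = {-0000, -0011, -11-1, 0-000, 0-011, 01--1, 01-0-, 1-111, 10-11, 100-0, 1001-, 1111-}
Coverage chart:
  m0: -0000,0-000
  m3: -0011,0-011
  m8: 0-000,01-0-
  m9: 01--1,01-0-
  m11: 0-011,01--1
  m12: 01-0- ←essential
  m15: -11-1,01--1
  m16: -0000,100-0
  m18: 100-0,1001-
  m19: -0011,10-11,1001-
  m23: 1-111,10-11
  m30: 1111- ←essential
  m31: -11-1,1-111,1111-
Essential: 01-0-, 1111-
Petrick residual → -0000, -0011, 01--1, 1-111, 100-0
Min cover (7 terms): b'c'd'e' + b'c'de + a'be + a'bd' + acde + ab'c'e' + abcd

7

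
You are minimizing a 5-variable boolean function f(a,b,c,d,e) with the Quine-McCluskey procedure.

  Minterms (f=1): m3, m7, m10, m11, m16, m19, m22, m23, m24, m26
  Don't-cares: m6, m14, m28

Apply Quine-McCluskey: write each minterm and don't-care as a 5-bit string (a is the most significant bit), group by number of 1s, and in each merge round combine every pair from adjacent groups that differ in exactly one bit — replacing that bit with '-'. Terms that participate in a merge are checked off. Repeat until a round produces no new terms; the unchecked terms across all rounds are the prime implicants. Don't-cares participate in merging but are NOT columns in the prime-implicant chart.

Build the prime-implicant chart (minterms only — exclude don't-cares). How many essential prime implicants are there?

Round 0: 00011✓ 00110✓ 00111✓ 01010✓ 01011✓ 01110✓ 10000✓ 10011✓ 10110✓ 10111✓ 11000✓ 11010✓ 11100✓
Round 1: -0011✓ -0110✓ -0111✓ -1010 0-011 0-110 00-11✓ 0011-✓ 01-10 0101- 1-000 10-11✓ 1011-✓ 11-00 110-0
Round 2: -0-11 -011-
PIs = {-0-11, -011-, -1010, 0-011, 0-110, 01-10, 0101-, 1-000, 11-00, 110-0}
Coverage chart:
  m3: -0-11,0-011
  m7: -0-11,-011-
  m10: -1010,01-10,0101-
  m11: 0-011,0101-
  m16: 1-000 ←essential
  m19: -0-11 ←essential
  m22: -011- ←essential
  m23: -0-11,-011-
  m24: 1-000,11-00,110-0
  m26: -1010,110-0
Essential: -0-11, -011-, 1-000

3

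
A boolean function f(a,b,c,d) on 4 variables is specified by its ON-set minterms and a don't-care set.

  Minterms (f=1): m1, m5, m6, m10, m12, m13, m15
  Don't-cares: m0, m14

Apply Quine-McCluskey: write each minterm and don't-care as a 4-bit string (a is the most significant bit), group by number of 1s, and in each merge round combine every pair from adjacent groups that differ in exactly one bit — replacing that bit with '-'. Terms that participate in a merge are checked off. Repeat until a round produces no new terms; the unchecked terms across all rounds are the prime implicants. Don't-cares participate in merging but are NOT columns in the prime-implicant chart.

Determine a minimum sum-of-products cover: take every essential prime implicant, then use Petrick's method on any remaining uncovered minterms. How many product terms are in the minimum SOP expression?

4

Round 0: 0000✓ 0001✓ 0101✓ 0110✓ 1010✓ 1100✓ 1101✓ 1110✓ 1111✓
Round 1: -101 -110 0-01 000- 1-10 11-0✓ 11-1✓ 110-✓ 111-✓
Round 2: 11--
PIs = {-101, -110, 0-01, 000-, 1-10, 11--}
Coverage chart:
  m1: 0-01,000-
  m5: -101,0-01
  m6: -110 ←essential
  m10: 1-10 ←essential
  m12: 11-- ←essential
  m13: -101,11--
  m15: 11-- ←essential
Essential: -110, 1-10, 11--
Petrick residual → 0-01
Min cover (4 terms): bcd' + a'c'd + acd' + ab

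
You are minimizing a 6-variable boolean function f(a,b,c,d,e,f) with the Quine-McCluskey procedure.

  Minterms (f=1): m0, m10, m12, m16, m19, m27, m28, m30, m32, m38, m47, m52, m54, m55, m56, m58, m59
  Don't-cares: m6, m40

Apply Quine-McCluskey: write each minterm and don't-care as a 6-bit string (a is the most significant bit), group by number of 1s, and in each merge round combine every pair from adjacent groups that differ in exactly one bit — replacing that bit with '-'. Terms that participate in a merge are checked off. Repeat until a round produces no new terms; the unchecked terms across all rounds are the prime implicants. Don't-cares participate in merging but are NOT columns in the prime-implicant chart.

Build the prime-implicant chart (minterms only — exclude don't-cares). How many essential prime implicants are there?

8

[col 0] 000000*, 000110*, 001010, 001100*, 010000*, 010011*, 011011*, 011100*, 011110*, 100000*, 100110*, 101000*, 101111, 110100*, 110110*, 110111*, 111000*, 111010*, 111011*
[col 1] -00000, -00110, -11011, 0-0000, 0-1100, 01-011, 0111-0, 1-0110, 1-1000, 10-000, 1101-0, 11011-, 1110-0, 11101-
Prime implicants: -00000, -00110, -11011, 0-0000, 0-1100, 001010, 01-011, 0111-0, 1-0110, 1-1000, 10-000, 101111, 1101-0, 11011-, 1110-0, 11101-
PI chart (minterm → PIs covering it):
  0 | -00000,0-0000
  10 | 001010  (sole → essential)
  12 | 0-1100  (sole → essential)
  16 | 0-0000  (sole → essential)
  19 | 01-011  (sole → essential)
  27 | -11011,01-011
  28 | 0-1100,0111-0
  30 | 0111-0  (sole → essential)
  32 | -00000,10-000
  38 | -00110,1-0110
  47 | 101111  (sole → essential)
  52 | 1101-0  (sole → essential)
  54 | 1-0110,1101-0,11011-
  55 | 11011-  (sole → essential)
  56 | 1-1000,1110-0
  58 | 1110-0,11101-
  59 | -11011,11101-
Essential prime implicants: 0-0000, 0-1100, 001010, 01-011, 0111-0, 101111, 1101-0, 11011-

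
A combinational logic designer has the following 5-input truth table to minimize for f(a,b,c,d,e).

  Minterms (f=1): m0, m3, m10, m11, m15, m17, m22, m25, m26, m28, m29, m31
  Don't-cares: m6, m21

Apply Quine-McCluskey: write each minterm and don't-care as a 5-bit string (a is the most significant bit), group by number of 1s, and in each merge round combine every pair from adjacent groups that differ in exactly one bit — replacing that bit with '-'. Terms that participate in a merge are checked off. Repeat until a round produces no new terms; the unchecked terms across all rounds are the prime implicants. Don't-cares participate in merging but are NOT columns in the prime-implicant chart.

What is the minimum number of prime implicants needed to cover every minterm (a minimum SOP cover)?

7

Round 0: 00000 00011✓ 00110✓ 01010✓ 01011✓ 01111✓ 10001✓ 10101✓ 10110✓ 11001✓ 11010✓ 11100✓ 11101✓ 11111✓
Round 1: -0110 -1010 -1111 0-011 01-11 0101- 1-001✓ 1-101✓ 10-01✓ 11-01✓ 111-1 1110-
Round 2: 1--01
PIs = {-0110, -1010, -1111, 0-011, 00000, 01-11, 0101-, 1--01, 111-1, 1110-}
Coverage chart:
  m0: 00000 ←essential
  m3: 0-011 ←essential
  m10: -1010,0101-
  m11: 0-011,01-11,0101-
  m15: -1111,01-11
  m17: 1--01 ←essential
  m22: -0110 ←essential
  m25: 1--01 ←essential
  m26: -1010 ←essential
  m28: 1110- ←essential
  m29: 1--01,111-1,1110-
  m31: -1111,111-1
Essential: -0110, -1010, 0-011, 00000, 1--01, 1110-
Petrick residual → -1111
Min cover (7 terms): b'cde' + bc'de' + bcde + a'c'de + a'b'c'd'e' + ad'e + abcd'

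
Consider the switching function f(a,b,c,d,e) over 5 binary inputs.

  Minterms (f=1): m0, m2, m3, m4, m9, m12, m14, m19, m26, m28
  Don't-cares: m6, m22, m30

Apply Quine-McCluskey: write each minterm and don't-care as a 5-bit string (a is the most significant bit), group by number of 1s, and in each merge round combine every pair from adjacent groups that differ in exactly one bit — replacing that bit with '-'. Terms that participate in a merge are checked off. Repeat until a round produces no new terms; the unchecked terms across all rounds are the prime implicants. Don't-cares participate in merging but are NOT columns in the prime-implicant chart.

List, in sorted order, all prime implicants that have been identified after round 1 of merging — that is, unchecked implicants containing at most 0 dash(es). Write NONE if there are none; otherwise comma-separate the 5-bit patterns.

01001

size-2^0 implicants → 00000(✓)  00010(✓)  00011(✓)  00100(✓)  00110(✓)  01001  01100(✓)  01110(✓)  10011(✓)  10110(✓)  11010(✓)  11100(✓)  11110(✓)
size-2^1 implicants → -0011  -0110(✓)  -1100(✓)  -1110(✓)  0-100(✓)  0-110(✓)  00-00(✓)  00-10(✓)  000-0(✓)  0001-  001-0(✓)  011-0(✓)  1-110(✓)  11-10  111-0(✓)
size-2^2 implicants → --110  -11-0  0-1-0  00--0
Unchecked terms (primes): --110, -0011, -11-0, 0-1-0, 00--0, 0001-, 01001, 11-10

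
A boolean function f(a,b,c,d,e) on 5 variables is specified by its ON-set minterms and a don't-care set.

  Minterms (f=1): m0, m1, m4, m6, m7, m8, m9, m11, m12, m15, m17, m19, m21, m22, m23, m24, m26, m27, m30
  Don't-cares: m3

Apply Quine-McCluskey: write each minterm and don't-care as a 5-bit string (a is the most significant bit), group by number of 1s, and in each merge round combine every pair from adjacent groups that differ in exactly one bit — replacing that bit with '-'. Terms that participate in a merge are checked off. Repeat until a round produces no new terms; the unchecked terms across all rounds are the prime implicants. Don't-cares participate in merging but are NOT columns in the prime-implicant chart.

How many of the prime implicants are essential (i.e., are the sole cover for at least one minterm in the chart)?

3

[col 0] 00000*, 00001*, 00011*, 00100*, 00110*, 00111*, 01000*, 01001*, 01011*, 01100*, 01111*, 10001*, 10011*, 10101*, 10110*, 10111*, 11000*, 11010*, 11011*, 11110*
[col 1] -0001*, -0011*, -0110*, -0111*, -1000, -1011*, 0-000*, 0-001*, 0-011*, 0-100*, 0-111*, 00-00*, 00-11*, 000-1*, 0000-*, 001-0, 0011-*, 01-00*, 01-11*, 010-1*, 0100-*, 1-011*, 1-110, 10-01*, 10-11*, 100-1*, 101-1*, 1011-*, 11-10, 110-0, 1101-
[col 2] --011, -0-11, -00-1, -011-, 0--00, 0--11, 0-0-1, 0-00-, 10--1
Prime implicants: --011, -0-11, -00-1, -011-, -1000, 0--00, 0--11, 0-0-1, 0-00-, 001-0, 1-110, 10--1, 11-10, 110-0, 1101-
PI chart (minterm → PIs covering it):
  0 | 0--00,0-00-
  1 | -00-1,0-0-1,0-00-
  4 | 0--00,001-0
  6 | -011-,001-0
  7 | -0-11,-011-,0--11
  8 | -1000,0--00,0-00-
  9 | 0-0-1,0-00-
  11 | --011,0--11,0-0-1
  12 | 0--00  (sole → essential)
  15 | 0--11  (sole → essential)
  17 | -00-1,10--1
  19 | --011,-0-11,-00-1,10--1
  21 | 10--1  (sole → essential)
  22 | -011-,1-110
  23 | -0-11,-011-,10--1
  24 | -1000,110-0
  26 | 11-10,110-0,1101-
  27 | --011,1101-
  30 | 1-110,11-10
Essential prime implicants: 0--00, 0--11, 10--1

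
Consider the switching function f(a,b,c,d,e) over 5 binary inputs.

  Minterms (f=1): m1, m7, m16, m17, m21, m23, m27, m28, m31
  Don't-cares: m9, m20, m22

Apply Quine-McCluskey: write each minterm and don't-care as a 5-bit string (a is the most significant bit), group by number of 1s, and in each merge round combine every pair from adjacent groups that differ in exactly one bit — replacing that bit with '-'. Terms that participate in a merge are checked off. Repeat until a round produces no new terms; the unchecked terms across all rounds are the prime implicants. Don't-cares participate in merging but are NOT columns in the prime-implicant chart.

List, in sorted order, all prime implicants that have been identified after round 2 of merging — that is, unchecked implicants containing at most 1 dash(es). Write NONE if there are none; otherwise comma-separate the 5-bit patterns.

-0001, -0111, 0-001, 1-100, 1-111, 11-11

Round 0: 00001✓ 00111✓ 01001✓ 10000✓ 10001✓ 10100✓ 10101✓ 10110✓ 10111✓ 11011✓ 11100✓ 11111✓
Round 1: -0001 -0111 0-001 1-100 1-111 10-00✓ 10-01✓ 1000-✓ 101-0✓ 101-1✓ 1010-✓ 1011-✓ 11-11
Round 2: 10-0- 101--
PIs = {-0001, -0111, 0-001, 1-100, 1-111, 10-0-, 101--, 11-11}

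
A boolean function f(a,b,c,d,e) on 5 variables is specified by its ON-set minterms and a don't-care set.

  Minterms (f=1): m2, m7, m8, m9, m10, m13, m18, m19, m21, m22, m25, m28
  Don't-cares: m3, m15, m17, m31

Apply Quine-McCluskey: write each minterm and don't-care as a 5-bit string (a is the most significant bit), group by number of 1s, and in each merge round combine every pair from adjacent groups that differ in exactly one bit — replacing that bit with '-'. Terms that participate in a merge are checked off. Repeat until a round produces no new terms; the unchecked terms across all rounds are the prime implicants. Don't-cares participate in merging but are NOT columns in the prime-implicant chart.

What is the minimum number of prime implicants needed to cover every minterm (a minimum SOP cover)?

size-2^0 implicants → 00010(✓)  00011(✓)  00111(✓)  01000(✓)  01001(✓)  01010(✓)  01101(✓)  01111(✓)  10001(✓)  10010(✓)  10011(✓)  10101(✓)  10110(✓)  11001(✓)  11100  11111(✓)
size-2^1 implicants → -0010(✓)  -0011(✓)  -1001  -1111  0-010  0-111  00-11  0001-(✓)  01-01  010-0  0100-  011-1  1-001  10-01  10-10  100-1  1001-(✓)
size-2^2 implicants → -001-
Unchecked terms (primes): -001-, -1001, -1111, 0-010, 0-111, 00-11, 01-01, 010-0, 0100-, 011-1, 1-001, 10-01, 10-10, 100-1, 11100
Minterm coverage:
  m2 ⊆ -001-,0-010
  m7 ⊆ 0-111,00-11
  m8 ⊆ 010-0,0100-
  m9 ⊆ -1001,01-01,0100-
  m10 ⊆ 0-010,010-0
  m13 ⊆ 01-01,011-1
  m18 ⊆ -001-,10-10
  m19 ⊆ -001-,100-1
  m21 ⊆ 10-01 [E]
  m22 ⊆ 10-10 [E]
  m25 ⊆ -1001,1-001
  m28 ⊆ 11100 [E]
E = {10-01, 10-10, 11100}
Petrick residual → -001-, -1001, 0-111, 01-01, 010-0
Cover = b'c'd + bc'd'e + a'cde + a'bd'e + a'bc'e' + ab'd'e + ab'de' + abcd'e'  |cover|=8

8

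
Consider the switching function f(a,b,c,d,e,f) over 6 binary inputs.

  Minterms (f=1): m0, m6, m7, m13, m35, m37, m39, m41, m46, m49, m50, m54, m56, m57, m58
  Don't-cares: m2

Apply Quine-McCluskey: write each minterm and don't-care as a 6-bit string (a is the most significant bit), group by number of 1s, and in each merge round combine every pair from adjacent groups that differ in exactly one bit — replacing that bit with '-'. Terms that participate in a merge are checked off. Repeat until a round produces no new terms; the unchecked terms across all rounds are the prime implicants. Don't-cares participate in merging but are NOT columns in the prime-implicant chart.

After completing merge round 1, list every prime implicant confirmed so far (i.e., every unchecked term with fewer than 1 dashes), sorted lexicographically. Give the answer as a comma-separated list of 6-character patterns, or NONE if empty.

size-2^0 implicants → 000000(✓)  000010(✓)  000110(✓)  000111(✓)  001101  100011(✓)  100101(✓)  100111(✓)  101001(✓)  101110  110001(✓)  110010(✓)  110110(✓)  111000(✓)  111001(✓)  111010(✓)
size-2^1 implicants → -00111  000-10  0000-0  00011-  1-1001  100-11  1001-1  11-001  11-010  110-10  1110-0  11100-
Unchecked terms (primes): -00111, 000-10, 0000-0, 00011-, 001101, 1-1001, 100-11, 1001-1, 101110, 11-001, 11-010, 110-10, 1110-0, 11100-

001101, 101110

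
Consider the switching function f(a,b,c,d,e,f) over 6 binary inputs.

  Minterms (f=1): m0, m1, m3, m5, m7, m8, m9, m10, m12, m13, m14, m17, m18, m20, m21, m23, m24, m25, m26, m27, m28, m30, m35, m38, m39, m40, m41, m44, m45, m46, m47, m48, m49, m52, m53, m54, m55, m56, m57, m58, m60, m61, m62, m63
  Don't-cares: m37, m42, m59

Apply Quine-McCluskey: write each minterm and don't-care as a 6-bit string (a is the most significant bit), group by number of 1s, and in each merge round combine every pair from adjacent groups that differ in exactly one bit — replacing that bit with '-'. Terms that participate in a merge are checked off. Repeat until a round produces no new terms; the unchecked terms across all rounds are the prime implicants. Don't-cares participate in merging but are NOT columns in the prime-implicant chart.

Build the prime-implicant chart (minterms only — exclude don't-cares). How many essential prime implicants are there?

Round 0: 000000✓ 000001✓ 000011✓ 000101✓ 000111✓ 001000✓ 001001✓ 001010✓ 001100✓ 001101✓ 001110✓ 010001✓ 010010✓ 010100✓ 010101✓ 010111✓ 011000✓ 011001✓ 011010✓ 011011✓ 011100✓ 011110✓ 100011✓ 100101✓ 100110✓ 100111✓ 101000✓ 101001✓ 101010✓ 101100✓ 101101✓ 101110✓ 101111✓ 110000✓ 110001✓ 110100✓ 110101✓ 110110✓ 110111✓ 111000✓ 111001✓ 111010✓ 111011✓ 111100✓ 111101✓ 111110✓ 111111✓
Round 1: -00011✓ -00101✓ -00111✓ -01000✓ -01001✓ -01010✓ -01100✓ -01101✓ -01110✓ -10001✓ -10100✓ -10101✓ -10111✓ -11000✓ -11001✓ -11010✓ -11011✓ -11100✓ -11110✓ 0-0001✓ 0-0101✓ 0-0111✓ 0-1000✓ 0-1001✓ 0-1010✓ 0-1100✓ 0-1110✓ 00-000✓ 00-001✓ 00-101✓ 000-01✓ 000-11✓ 0000-1✓ 00000-✓ 0001-1✓ 001-00✓ 001-01✓ 001-10✓ 0010-0✓ 00100-✓ 0011-0✓ 00110-✓ 01-001✓ 01-010 01-100✓ 010-01✓ 0101-1✓ 01010-✓ 011-00✓ 011-10✓ 0110-0✓ 0110-1✓ 01100-✓ 01101-✓ 0111-0✓ 1-0101✓ 1-0110✓ 1-0111✓ 1-1000✓ 1-1001✓ 1-1010✓ 1-1100✓ 1-1101✓ 1-1110✓ 1-1111✓ 10-101✓ 10-110✓ 10-111✓ 100-11✓ 1001-1✓ 10011-✓ 101-00✓ 101-01✓ 101-10✓ 1010-0✓ 10100-✓ 1011-0✓ 1011-1✓ 10110-✓ 10111-✓ 11-000✓ 11-001✓ 11-100✓ 11-101✓ 11-110✓ 11-111✓ 110-00✓ 110-01✓ 11000-✓ 1101-0✓ 1101-1✓ 11010-✓ 11011-✓ 111-00✓ 111-01✓ 111-10✓ 111-11✓ 1110-0✓ 1110-1✓ 11100-✓ 11101-✓ 1111-0✓ 1111-1✓ 11110-✓ 11111-✓
Round 2: --0101✓ --0111✓ --1000✓ --1001✓ --1010✓ --1100✓ --1110✓ -0-101 -00-11 -001-1✓ -01-00✓ -01-01✓ -01-10✓ -010-0✓ -0100-✓ -011-0✓ -0110-✓ -1-001 -1-100 -10-01 -101-1✓ -1010- -11-00✓ -11-10✓ -110-0✓ -110-1✓ -1100-✓ -1101-✓ -111-0✓ 0--001 0-0-01 0-01-1✓ 0-1-00✓ 0-1-10✓ 0-10-0✓ 0-100-✓ 0-11-0✓ 00--01 00-00- 000--1 001--0✓ 001-0-✓ 011--0✓ 0110--✓ 1--101✓ 1--110✓ 1--111✓ 1-01-1✓ 1-011-✓ 1-1-00✓ 1-1-01✓ 1-1-10✓ 1-10-0✓ 1-100-✓ 1-11-0✓ 1-11-1✓ 1-110-✓ 1-111-✓ 10-1-1✓ 10-11-✓ 101--0✓ 101-0-✓ 1011--✓ 11--00✓ 11--01✓ 11-00-✓ 11-1-0✓ 11-1-1✓ 11-10-✓ 11-11-✓ 110-0-✓ 1101--✓ 111--0✓ 111--1✓ 111-0-✓ 111-1-✓ 1110--✓ 1111--✓
Round 3: --01-1 --1-00✓ --1-10✓ --10-0✓ --100- --11-0✓ -01--0✓ -01-0- -11--0✓ -110-- 0-1--0✓ 1--1-1 1--11- 1-1--0✓ 1-1-0- 1-11-- 11--0- 11-1-- 111---
Round 4: --1--0
PIs = {--01-1, --1--0, --100-, -0-101, -00-11, -01-0-, -1-001, -1-100, -10-01, -1010-, -110--, 0--001, 0-0-01, 00--01, 00-00-, 000--1, 01-010, 1--1-1, 1--11-, 1-1-0-, 1-11--, 11--0-, 11-1--, 111---}
Coverage chart:
  m0: 00-00- ←essential
  m1: 0--001,0-0-01,00--01,00-00-,000--1
  m3: -00-11,000--1
  m5: --01-1,-0-101,0-0-01,00--01,000--1
  m7: --01-1,-00-11,000--1
  m8: --1--0,--100-,-01-0-,00-00-
  m9: --100-,-01-0-,0--001,00--01,00-00-
  m10: --1--0 ←essential
  m12: --1--0,-01-0-
  m13: -0-101,-01-0-,00--01
  m14: --1--0 ←essential
  m17: -1-001,-10-01,0--001,0-0-01
  m18: 01-010 ←essential
  m20: -1-100,-1010-
  m21: --01-1,-10-01,-1010-,0-0-01
  m23: --01-1 ←essential
  m24: --1--0,--100-,-110--
  m25: --100-,-1-001,-110--,0--001
  m26: --1--0,-110--,01-010
  m27: -110-- ←essential
  m28: --1--0,-1-100
  m30: --1--0 ←essential
  m35: -00-11 ←essential
  m38: 1--11- ←essential
  m39: --01-1,-00-11,1--1-1,1--11-
  m40: --1--0,--100-,-01-0-,1-1-0-
  m41: --100-,-01-0-,1-1-0-
  m44: --1--0,-01-0-,1-1-0-,1-11--
  m45: -0-101,-01-0-,1--1-1,1-1-0-,1-11--
  m46: --1--0,1--11-,1-11--
  m47: 1--1-1,1--11-,1-11--
  m48: 11--0- ←essential
  m49: -1-001,-10-01,11--0-
  m52: -1-100,-1010-,11--0-,11-1--
  m53: --01-1,-10-01,-1010-,1--1-1,11--0-,11-1--
  m54: 1--11-,11-1--
  m55: --01-1,1--1-1,1--11-,11-1--
  m56: --1--0,--100-,-110--,1-1-0-,11--0-,111---
  m57: --100-,-1-001,-110--,1-1-0-,11--0-,111---
  m58: --1--0,-110--,111---
  m60: --1--0,-1-100,1-1-0-,1-11--,11--0-,11-1--,111---
  m61: 1--1-1,1-1-0-,1-11--,11--0-,11-1--,111---
  m62: --1--0,1--11-,1-11--,11-1--,111---
  m63: 1--1-1,1--11-,1-11--,11-1--,111---
Essential: --01-1, --1--0, -00-11, -110--, 00-00-, 01-010, 1--11-, 11--0-

8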